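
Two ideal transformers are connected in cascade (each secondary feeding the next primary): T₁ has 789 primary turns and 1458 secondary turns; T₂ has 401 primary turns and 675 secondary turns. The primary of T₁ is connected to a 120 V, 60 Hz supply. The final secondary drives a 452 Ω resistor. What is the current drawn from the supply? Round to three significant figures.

Secondary of T₁: V = 120.00 × 1458/789 = 221.75 V.
Secondary of T₂: V = 221.75 × 675/401 = 373.27 V.
I_load = 373.27/452 = 0.82581 A, so P_out = 373.27 × 0.82581 = 308.25 W.
All ideal ⇒ P_in = P_out, so I_supply = 308.25/120 = 2.57 A.

I_supply ≈ 2.57 A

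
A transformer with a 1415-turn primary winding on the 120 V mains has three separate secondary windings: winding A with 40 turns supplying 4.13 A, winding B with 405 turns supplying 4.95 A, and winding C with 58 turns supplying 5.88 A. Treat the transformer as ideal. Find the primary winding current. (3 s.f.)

V_A = 120 × 40/1415 = 3.3922 V; V_B = 120 × 405/1415 = 34.346 V; V_C = 120 × 58/1415 = 4.9187 V.
P_out = V_A I_A + V_B I_B + V_C I_C = 3.3922×4.13 + 34.346×4.95 + 4.9187×5.88 = 14.010 + 170.01 + 28.922 = 212.95 W.
Ideal ⇒ P_in = P_out, so I_p = P_out/V_p = 212.95/120 = 1.77 A.

I_p ≈ 1.77 A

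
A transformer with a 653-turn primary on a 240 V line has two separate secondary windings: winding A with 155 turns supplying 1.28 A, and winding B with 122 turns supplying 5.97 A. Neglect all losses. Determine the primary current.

I_p ≈ 1.42 A

V_A = 240 × 155/653 = 56.968 V; V_B = 240 × 122/653 = 44.839 V.
P_out = V_A I_A + V_B I_B = 56.968×1.28 + 44.839×5.97 = 72.919 + 267.69 = 340.61 W.
Ideal ⇒ P_in = P_out, so I_p = P_out/V_p = 340.61/240 = 1.42 A.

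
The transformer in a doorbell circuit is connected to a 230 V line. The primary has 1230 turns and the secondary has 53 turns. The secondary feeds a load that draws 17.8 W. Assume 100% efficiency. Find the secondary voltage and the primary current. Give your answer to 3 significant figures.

V_s ≈ 9.91 V, I_p ≈ 0.0774 A

V_s = V_p × N_s/N_p = 230 × 53/1230 = 9.9106 V.
I_s = P/V_s = 17.8/9.9106 = 1.7961 A.
I_p = I_s × N_s/N_p = 1.7961 × 53/1230 = 0.0774 A.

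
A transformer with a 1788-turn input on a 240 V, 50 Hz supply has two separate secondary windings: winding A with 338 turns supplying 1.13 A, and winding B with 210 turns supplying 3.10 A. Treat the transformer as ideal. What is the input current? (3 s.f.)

V_A = 240 × 338/1788 = 45.369 V; V_B = 240 × 210/1788 = 28.188 V.
P_out = V_A I_A + V_B I_B = 45.369×1.13 + 28.188×3.10 = 51.267 + 87.383 = 138.65 W.
Ideal ⇒ P_in = P_out, so I_in = P_out/V_in = 138.65/240 = 0.578 A.

I_in ≈ 0.578 A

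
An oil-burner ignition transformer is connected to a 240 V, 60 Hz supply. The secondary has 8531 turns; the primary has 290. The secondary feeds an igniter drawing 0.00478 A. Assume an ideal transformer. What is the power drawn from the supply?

P ≈ 33.7 W

I_p = I_s × N_s/N_p = 0.00478 × 8531/290 = 0.14061 A.
P = V_p I_p = 240 × 0.14061 = 33.7 W.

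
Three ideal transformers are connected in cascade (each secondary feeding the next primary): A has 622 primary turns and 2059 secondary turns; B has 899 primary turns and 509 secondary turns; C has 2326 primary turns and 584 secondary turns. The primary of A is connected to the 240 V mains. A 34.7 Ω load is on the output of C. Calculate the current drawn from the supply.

I_supply ≈ 1.53 A

After A: V = 240.00 × 2059/622 = 794.47 V.
After B: V = 794.47 × 509/899 = 449.82 V.
After C: V = 449.82 × 584/2326 = 112.94 V.
I_load = 112.94/34.7 = 3.2547 A, so P_out = 112.94 × 3.2547 = 367.58 W.
All ideal ⇒ P_in = P_out, so I_supply = 367.58/240 = 1.53 A.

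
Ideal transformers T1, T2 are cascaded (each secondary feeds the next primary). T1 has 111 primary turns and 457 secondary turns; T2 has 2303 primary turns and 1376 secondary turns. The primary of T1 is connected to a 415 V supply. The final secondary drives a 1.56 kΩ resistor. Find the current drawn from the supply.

I_supply ≈ 1.61 A

After T1: V = 415.00 × 457/111 = 1708.6 V.
After T2: V = 1708.6 × 1376/2303 = 1020.9 V.
I_load = 1020.9/1560 = 0.65440 A, so P_out = 1020.9 × 0.65440 = 668.05 W.
All ideal ⇒ P_in = P_out, so I_supply = 668.05/415 = 1.61 A.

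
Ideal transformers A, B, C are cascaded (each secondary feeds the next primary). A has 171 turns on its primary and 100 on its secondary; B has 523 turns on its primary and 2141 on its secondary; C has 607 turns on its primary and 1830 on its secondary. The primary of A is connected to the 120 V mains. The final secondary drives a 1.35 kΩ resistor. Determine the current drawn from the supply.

After A: V = 120.00 × 100/171 = 70.175 V.
After B: V = 70.175 × 2141/523 = 287.28 V.
After C: V = 287.28 × 1830/607 = 866.09 V.
I_load = 866.09/1350 = 0.64155 A, so P_out = 866.09 × 0.64155 = 555.64 W.
All ideal ⇒ P_in = P_out, so I_supply = 555.64/120 = 4.63 A.

I_supply ≈ 4.63 A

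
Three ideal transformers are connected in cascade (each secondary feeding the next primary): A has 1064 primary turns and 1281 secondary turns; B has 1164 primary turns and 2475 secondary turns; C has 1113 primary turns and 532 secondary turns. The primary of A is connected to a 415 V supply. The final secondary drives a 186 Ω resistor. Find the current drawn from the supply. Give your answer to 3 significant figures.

I_supply ≈ 3.34 A

Secondary of A: V = 415.00 × 1281/1064 = 499.64 V.
Secondary of B: V = 499.64 × 2475/1164 = 1062.4 V.
Secondary of C: V = 1062.4 × 532/1113 = 507.80 V.
I_load = 507.80/186 = 2.7301 A, so P_out = 507.80 × 2.7301 = 1386.4 W.
All ideal ⇒ P_in = P_out, so I_supply = 1386.4/415 = 3.34 A.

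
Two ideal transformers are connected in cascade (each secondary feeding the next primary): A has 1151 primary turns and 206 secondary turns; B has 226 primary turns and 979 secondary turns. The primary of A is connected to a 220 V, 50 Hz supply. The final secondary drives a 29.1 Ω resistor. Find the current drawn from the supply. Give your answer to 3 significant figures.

Secondary of A: V = 220.00 × 206/1151 = 39.374 V.
Secondary of B: V = 39.374 × 979/226 = 170.56 V.
I_load = 170.56/29.1 = 5.8613 A, so P_out = 170.56 × 5.8613 = 999.73 W.
All ideal ⇒ P_in = P_out, so I_supply = 999.73/220 = 4.54 A.

I_supply ≈ 4.54 A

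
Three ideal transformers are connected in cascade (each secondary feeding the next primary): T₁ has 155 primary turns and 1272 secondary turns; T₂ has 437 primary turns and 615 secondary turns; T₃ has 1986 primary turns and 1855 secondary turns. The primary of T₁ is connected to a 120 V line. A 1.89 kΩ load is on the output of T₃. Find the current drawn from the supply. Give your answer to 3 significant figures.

Secondary of T₁: V = 120.00 × 1272/155 = 984.77 V.
Secondary of T₂: V = 984.77 × 615/437 = 1385.9 V.
Secondary of T₃: V = 1385.9 × 1855/1986 = 1294.5 V.
I_load = 1294.5/1890 = 0.68491 A, so P_out = 1294.5 × 0.68491 = 886.60 W.
All ideal ⇒ P_in = P_out, so I_supply = 886.60/120 = 7.39 A.

I_supply ≈ 7.39 A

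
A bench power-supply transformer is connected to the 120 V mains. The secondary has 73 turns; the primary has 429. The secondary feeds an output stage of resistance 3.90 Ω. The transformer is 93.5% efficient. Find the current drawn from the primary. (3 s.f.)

I_p ≈ 0.953 A

V_s = 120 × 73/429 = 20.420 V.
I_s = V_s/R = 20.420/3.90 = 5.2358 A.
P_out = V_s I_s = 20.420 × 5.2358 = 106.91 W.
P_in = P_out/η = 106.91/0.935 = 114.35 W.
I_p = P_in/V_p = 114.35/120 = 0.953 A.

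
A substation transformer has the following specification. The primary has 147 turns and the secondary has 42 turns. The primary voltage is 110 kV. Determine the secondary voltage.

V_s ≈ 31400 V

V_s/V_p = N_s/N_p, so V_s = 110000 × 42/147 = 31400 V.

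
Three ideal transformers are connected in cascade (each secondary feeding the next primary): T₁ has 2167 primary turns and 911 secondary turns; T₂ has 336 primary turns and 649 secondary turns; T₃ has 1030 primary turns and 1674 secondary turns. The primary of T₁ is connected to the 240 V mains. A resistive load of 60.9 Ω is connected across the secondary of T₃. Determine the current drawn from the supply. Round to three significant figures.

I_supply ≈ 6.86 A

Secondary of T₁: V = 240.00 × 911/2167 = 100.90 V.
Secondary of T₂: V = 100.90 × 649/336 = 194.88 V.
Secondary of T₃: V = 194.88 × 1674/1030 = 316.73 V.
I_load = 316.73/60.9 = 5.2009 A, so P_out = 316.73 × 5.2009 = 1647.3 W.
All ideal ⇒ P_in = P_out, so I_supply = 1647.3/240 = 6.86 A.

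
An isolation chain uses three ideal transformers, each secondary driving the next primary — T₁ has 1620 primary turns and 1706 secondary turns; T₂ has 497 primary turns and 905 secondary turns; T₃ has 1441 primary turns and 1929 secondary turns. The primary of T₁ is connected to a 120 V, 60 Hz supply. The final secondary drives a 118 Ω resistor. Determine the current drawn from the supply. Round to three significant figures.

After T₁: V = 120.00 × 1706/1620 = 126.37 V.
After T₂: V = 126.37 × 905/497 = 230.11 V.
After T₃: V = 230.11 × 1929/1441 = 308.04 V.
I_load = 308.04/118 = 2.6105 A, so P_out = 308.04 × 2.6105 = 804.14 W.
All ideal ⇒ P_in = P_out, so I_supply = 804.14/120 = 6.70 A.

I_supply ≈ 6.70 A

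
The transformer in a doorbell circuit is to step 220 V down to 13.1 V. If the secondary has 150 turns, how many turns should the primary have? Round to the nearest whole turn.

N_p/N_s = V_p/V_s, so N_p = 150 × 220/13.1 = 2519.1 ≈ 2519 turns.

N_p = 2519 turns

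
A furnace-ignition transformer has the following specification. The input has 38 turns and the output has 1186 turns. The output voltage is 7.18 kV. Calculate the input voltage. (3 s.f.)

V_in ≈ 230 V

V_in/V_out = N_in/N_out, so V_in = 7180 × 38/1186 = 230 V.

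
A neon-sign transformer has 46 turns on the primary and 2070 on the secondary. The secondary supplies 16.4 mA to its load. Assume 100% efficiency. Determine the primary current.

For an ideal transformer I_p/I_s = N_s/N_p, so I_p = 0.0164 × 2070/46 = 0.738 A.

I_p ≈ 0.738 A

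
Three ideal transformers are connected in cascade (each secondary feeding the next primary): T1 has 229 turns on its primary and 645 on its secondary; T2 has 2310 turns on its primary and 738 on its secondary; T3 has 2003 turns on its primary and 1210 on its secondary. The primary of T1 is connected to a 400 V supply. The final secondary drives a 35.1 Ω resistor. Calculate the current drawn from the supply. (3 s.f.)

I_supply ≈ 3.37 A

After T1: V = 400.00 × 645/229 = 1126.6 V.
After T2: V = 1126.6 × 738/2310 = 359.94 V.
After T3: V = 359.94 × 1210/2003 = 217.44 V.
I_load = 217.44/35.1 = 6.1948 A, so P_out = 217.44 × 6.1948 = 1347.0 W.
All ideal ⇒ P_in = P_out, so I_supply = 1347.0/400 = 3.37 A.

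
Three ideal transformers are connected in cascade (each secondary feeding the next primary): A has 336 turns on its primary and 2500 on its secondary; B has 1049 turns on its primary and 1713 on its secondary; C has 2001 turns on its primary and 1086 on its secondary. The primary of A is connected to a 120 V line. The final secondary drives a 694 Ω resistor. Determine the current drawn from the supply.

I_supply ≈ 7.52 A

After A: V = 120.00 × 2500/336 = 892.86 V.
After B: V = 892.86 × 1713/1049 = 1458.0 V.
After C: V = 1458.0 × 1086/2001 = 791.31 V.
I_load = 791.31/694 = 1.1402 A, so P_out = 791.31 × 1.1402 = 902.26 W.
All ideal ⇒ P_in = P_out, so I_supply = 902.26/120 = 7.52 A.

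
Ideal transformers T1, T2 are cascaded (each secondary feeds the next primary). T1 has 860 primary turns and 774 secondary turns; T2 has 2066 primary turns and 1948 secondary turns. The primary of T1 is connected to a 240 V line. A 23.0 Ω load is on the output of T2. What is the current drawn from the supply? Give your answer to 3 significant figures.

Secondary of T1: V = 240.00 × 774/860 = 216.00 V.
Secondary of T2: V = 216.00 × 1948/2066 = 203.66 V.
I_load = 203.66/23.0 = 8.8549 A, so P_out = 203.66 × 8.8549 = 1803.4 W.
All ideal ⇒ P_in = P_out, so I_supply = 1803.4/240 = 7.51 A.

I_supply ≈ 7.51 A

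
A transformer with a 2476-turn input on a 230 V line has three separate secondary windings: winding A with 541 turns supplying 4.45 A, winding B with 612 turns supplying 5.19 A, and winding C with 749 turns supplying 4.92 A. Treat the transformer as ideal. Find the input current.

I_in ≈ 3.74 A

V_A = 230 × 541/2476 = 50.254 V; V_B = 230 × 612/2476 = 56.850 V; V_C = 230 × 749/2476 = 69.576 V.
P_out = V_A I_A + V_B I_B + V_C I_C = 50.254×4.45 + 56.850×5.19 + 69.576×4.92 = 223.63 + 295.05 + 342.31 = 861.00 W.
Ideal ⇒ P_in = P_out, so I_in = P_out/V_in = 861.00/230 = 3.74 A.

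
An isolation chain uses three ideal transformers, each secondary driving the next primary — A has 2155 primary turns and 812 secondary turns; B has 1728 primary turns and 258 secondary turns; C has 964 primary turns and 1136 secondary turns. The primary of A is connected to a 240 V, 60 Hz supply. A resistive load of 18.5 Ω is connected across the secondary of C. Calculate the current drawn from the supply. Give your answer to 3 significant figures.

After A: V = 240.00 × 812/2155 = 90.432 V.
After B: V = 90.432 × 258/1728 = 13.502 V.
After C: V = 13.502 × 1136/964 = 15.911 V.
I_load = 15.911/18.5 = 0.86005 A, so P_out = 15.911 × 0.86005 = 13.684 W.
All ideal ⇒ P_in = P_out, so I_supply = 13.684/240 = 0.0570 A.

I_supply ≈ 0.0570 A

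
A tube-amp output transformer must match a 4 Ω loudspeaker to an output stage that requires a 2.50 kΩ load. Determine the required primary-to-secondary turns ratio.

Z_p/Z_s = (N_p/N_s)², so N_p/N_s = √(2500/4) = √625 = 25.0.

N_p/N_s ≈ 25.0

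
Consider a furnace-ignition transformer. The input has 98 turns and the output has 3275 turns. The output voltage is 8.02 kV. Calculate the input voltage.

V_in/V_out = N_in/N_out, so V_in = 8020 × 98/3275 = 240 V.

V_in ≈ 240 V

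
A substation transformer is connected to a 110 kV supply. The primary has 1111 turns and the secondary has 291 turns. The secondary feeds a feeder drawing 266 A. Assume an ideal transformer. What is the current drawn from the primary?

For an ideal transformer I_p N_p = I_s N_s, so I_p = 266 × 291/1111 = 69.7 A.

I_p ≈ 69.7 A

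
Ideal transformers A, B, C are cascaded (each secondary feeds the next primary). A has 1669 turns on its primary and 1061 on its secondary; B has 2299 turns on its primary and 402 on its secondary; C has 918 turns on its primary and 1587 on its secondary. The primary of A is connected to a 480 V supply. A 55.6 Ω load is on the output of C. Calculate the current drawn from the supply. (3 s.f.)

I_supply ≈ 0.319 A

After A: V = 480.00 × 1061/1669 = 305.14 V.
After B: V = 305.14 × 402/2299 = 53.357 V.
After C: V = 53.357 × 1587/918 = 92.240 V.
I_load = 92.240/55.6 = 1.6590 A, so P_out = 92.240 × 1.6590 = 153.03 W.
All ideal ⇒ P_in = P_out, so I_supply = 153.03/480 = 0.319 A.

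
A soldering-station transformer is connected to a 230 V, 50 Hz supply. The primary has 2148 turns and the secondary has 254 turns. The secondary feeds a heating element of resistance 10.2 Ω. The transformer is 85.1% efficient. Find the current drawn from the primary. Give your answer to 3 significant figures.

I_p ≈ 0.371 A

V_s = 230 × 254/2148 = 27.197 V.
I_s = V_s/R = 27.197/10.2 = 2.6664 A.
P_out = V_s I_s = 27.197 × 2.6664 = 72.519 W.
P_in = P_out/η = 72.519/0.851 = 85.217 W.
I_p = P_in/V_p = 85.217/230 = 0.371 A.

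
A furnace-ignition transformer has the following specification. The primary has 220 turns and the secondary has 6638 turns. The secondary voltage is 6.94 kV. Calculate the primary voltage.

V_p/V_s = N_p/N_s, so V_p = 6940 × 220/6638 = 230 V.

V_p ≈ 230 V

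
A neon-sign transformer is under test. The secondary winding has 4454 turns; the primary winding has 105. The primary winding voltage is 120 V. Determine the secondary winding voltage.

V_s/V_p = N_s/N_p, so V_s = 120 × 4454/105 = 5090 V.

V_s ≈ 5090 V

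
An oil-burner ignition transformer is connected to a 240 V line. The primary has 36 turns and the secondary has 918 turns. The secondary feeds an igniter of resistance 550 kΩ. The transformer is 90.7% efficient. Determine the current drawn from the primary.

I_p ≈ 0.313 A

V_s = 240 × 918/36 = 6120.0 V.
I_s = V_s/R = 6120.0/550000 = 0.011127 A.
P_out = V_s I_s = 6120.0 × 0.011127 = 68.099 W.
P_in = P_out/η = 68.099/0.907 = 75.081 W.
I_p = P_in/V_p = 75.081/240 = 0.313 A.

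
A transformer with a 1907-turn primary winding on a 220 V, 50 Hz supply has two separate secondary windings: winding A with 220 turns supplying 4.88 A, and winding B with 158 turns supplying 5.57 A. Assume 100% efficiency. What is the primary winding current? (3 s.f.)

I_p ≈ 1.02 A

V_A = 220 × 220/1907 = 25.380 V; V_B = 220 × 158/1907 = 18.228 V.
P_out = V_A I_A + V_B I_B = 25.380×4.88 + 18.228×5.57 = 123.86 + 101.53 = 225.38 W.
Ideal ⇒ P_in = P_out, so I_p = P_out/V_p = 225.38/220 = 1.02 A.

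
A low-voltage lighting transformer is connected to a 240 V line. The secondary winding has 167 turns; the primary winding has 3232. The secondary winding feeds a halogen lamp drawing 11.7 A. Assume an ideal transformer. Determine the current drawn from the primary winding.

I_p ≈ 0.605 A

For an ideal transformer I_p N_p = I_s N_s, so I_p = 11.7 × 167/3232 = 0.605 A.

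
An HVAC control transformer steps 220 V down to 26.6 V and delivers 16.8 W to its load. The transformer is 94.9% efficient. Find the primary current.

P_in = P_out/η = 16.8/0.949 = 17.703 W.
I_p = P_in/V_p = 17.703/220 = 0.0805 A.

I_p ≈ 0.0805 A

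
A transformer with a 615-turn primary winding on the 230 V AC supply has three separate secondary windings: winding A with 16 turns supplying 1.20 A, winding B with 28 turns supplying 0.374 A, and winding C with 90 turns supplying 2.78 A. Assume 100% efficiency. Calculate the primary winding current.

V_A = 230 × 16/615 = 5.9837 V; V_B = 230 × 28/615 = 10.472 V; V_C = 230 × 90/615 = 33.659 V.
P_out = V_A I_A + V_B I_B + V_C I_C = 5.9837×1.20 + 10.472×0.374 + 33.659×2.78 = 7.1805 + 3.9164 + 93.571 = 104.67 W.
Ideal ⇒ P_in = P_out, so I_p = P_out/V_p = 104.67/230 = 0.455 A.

I_p ≈ 0.455 A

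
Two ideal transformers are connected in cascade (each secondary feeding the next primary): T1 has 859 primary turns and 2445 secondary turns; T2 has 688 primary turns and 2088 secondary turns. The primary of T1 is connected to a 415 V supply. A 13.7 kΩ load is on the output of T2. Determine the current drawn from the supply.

I_supply ≈ 2.26 A

After T1: V = 415.00 × 2445/859 = 1181.2 V.
After T2: V = 1181.2 × 2088/688 = 3584.9 V.
I_load = 3584.9/13700 = 0.26167 A, so P_out = 3584.9 × 0.26167 = 938.06 W.
All ideal ⇒ P_in = P_out, so I_supply = 938.06/415 = 2.26 A.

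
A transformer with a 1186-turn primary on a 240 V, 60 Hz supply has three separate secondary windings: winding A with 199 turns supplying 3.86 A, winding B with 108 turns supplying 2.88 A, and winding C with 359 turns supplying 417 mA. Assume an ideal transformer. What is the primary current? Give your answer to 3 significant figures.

I_p ≈ 1.04 A

V_A = 240 × 199/1186 = 40.270 V; V_B = 240 × 108/1186 = 21.855 V; V_C = 240 × 359/1186 = 72.648 V.
P_out = V_A I_A + V_B I_B + V_C I_C = 40.270×3.86 + 21.855×2.88 + 72.648×0.417 = 155.44 + 62.942 + 30.294 = 248.68 W.
Ideal ⇒ P_in = P_out, so I_p = P_out/V_p = 248.68/240 = 1.04 A.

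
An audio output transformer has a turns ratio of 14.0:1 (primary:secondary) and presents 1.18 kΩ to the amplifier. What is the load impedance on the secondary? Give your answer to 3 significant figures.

Z_s ≈ 6.02 Ω

Z_s = Z_p/(N_p/N_s)² = 1180/14.0² = 6.02 Ω.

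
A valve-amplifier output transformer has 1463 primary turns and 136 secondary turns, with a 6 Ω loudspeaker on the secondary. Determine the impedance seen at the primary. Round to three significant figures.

Z_p = (N_p/N_s)² × Z_s = (1463/136)² × 6 = 694 Ω.

Z_p ≈ 694 Ω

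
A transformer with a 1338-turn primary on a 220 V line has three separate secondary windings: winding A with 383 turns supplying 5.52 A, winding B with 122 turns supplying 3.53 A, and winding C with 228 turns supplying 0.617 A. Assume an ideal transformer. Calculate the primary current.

I_p ≈ 2.01 A

V_A = 220 × 383/1338 = 62.975 V; V_B = 220 × 122/1338 = 20.060 V; V_C = 220 × 228/1338 = 37.489 V.
P_out = V_A I_A + V_B I_B + V_C I_C = 62.975×5.52 + 20.060×3.53 + 37.489×0.617 = 347.62 + 70.811 + 23.131 = 441.56 W.
Ideal ⇒ P_in = P_out, so I_p = P_out/V_p = 441.56/220 = 2.01 A.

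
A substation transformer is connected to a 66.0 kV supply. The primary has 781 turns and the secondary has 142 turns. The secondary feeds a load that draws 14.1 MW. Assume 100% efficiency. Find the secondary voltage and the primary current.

V_s ≈ 12000 V, I_p ≈ 214 A

V_s = V_p × N_s/N_p = 66000 × 142/781 = 12000 V.
I_s = P/V_s = 1.41×10^7/12000 = 1175.0 A.
I_p = I_s × N_s/N_p = 1175.0 × 142/781 = 214 A.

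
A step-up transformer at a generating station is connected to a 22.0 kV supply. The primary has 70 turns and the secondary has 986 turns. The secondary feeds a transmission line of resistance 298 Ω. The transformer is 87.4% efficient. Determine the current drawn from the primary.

I_p ≈ 16800 A

V_s = 22000 × 986/70 = 309890 V.
I_s = V_s/R = 309890/298 = 1039.9 A.
P_out = V_s I_s = 309890 × 1039.9 = 3.2225×10^8 W.
P_in = P_out/η = 3.2225×10^8/0.874 = 3.6870×10^8 W.
I_p = P_in/V_p = 3.6870×10^8/22000 = 16800 A.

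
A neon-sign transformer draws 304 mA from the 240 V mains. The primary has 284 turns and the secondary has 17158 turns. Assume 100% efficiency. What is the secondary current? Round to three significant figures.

I_s ≈ 0.00503 A

I_s/I_p = N_p/N_s, so I_s = 0.304 × 284/17158 = 0.00503 A.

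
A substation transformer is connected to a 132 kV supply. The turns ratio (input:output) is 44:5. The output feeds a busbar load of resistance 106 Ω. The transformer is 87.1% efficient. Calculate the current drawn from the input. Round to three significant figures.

I_in ≈ 18.5 A

V_out = 132000 × 5/44 = 15000 V.
I_out = V_out/R = 15000/106 = 141.51 A.
P_out = V_out I_out = 15000 × 141.51 = 2.1226×10^6 W.
P_in = P_out/η = 2.1226×10^6/0.871 = 2.4370×10^6 W.
I_in = P_in/V_in = 2.4370×10^6/132000 = 18.5 A.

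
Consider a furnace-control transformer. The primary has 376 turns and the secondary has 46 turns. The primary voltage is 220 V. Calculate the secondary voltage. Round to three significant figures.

V_s/V_p = N_s/N_p, so V_s = 220 × 46/376 = 26.9 V.

V_s ≈ 26.9 V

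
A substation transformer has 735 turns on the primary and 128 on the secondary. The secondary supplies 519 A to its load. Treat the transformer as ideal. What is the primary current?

I_p ≈ 90.4 A

For an ideal transformer I_p/I_s = N_s/N_p, so I_p = 519 × 128/735 = 90.4 A.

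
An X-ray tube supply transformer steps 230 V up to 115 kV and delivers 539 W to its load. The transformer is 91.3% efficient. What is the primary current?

P_in = P_out/η = 539/0.913 = 590.36 W.
I_p = P_in/V_p = 590.36/230 = 2.57 A.

I_p ≈ 2.57 A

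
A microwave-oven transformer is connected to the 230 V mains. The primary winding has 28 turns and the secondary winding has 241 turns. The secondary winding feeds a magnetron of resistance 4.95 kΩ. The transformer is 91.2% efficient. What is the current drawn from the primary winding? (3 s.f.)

V_s = 230 × 241/28 = 1979.6 V.
I_s = V_s/R = 1979.6/4950 = 0.39993 A.
P_out = V_s I_s = 1979.6 × 0.39993 = 791.71 W.
P_in = P_out/η = 791.71/0.912 = 868.11 W.
I_p = P_in/V_p = 868.11/230 = 3.77 A.

I_p ≈ 3.77 A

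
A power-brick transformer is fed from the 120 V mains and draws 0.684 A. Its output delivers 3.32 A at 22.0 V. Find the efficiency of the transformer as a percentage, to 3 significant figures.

η ≈ 89.0%

P_in = 120 × 0.684 = 82.0800 W.
P_out = 22.0 × 3.32 = 73.0400 W.
η = P_out/P_in = 73.0400/82.0800 = 0.890.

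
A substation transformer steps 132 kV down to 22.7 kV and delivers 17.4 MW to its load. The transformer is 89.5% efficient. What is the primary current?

P_in = P_out/η = 1.74×10^7/0.895 = 1.9441×10^7 W.
I_p = P_in/V_p = 1.9441×10^7/132000 = 147 A.

I_p ≈ 147 A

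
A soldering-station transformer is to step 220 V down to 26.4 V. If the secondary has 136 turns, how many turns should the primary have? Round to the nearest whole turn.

N_p/N_s = V_p/V_s, so N_p = 136 × 220/26.4 = 1133.3 ≈ 1133 turns.

N_p = 1133 turns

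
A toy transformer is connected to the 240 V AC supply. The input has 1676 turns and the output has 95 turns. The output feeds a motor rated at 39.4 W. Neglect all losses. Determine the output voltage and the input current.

V_out = V_in × N_out/N_in = 240 × 95/1676 = 13.604 V.
I_out = P/V_out = 39.4/13.604 = 2.8962 A.
I_in = I_out × N_out/N_in = 2.8962 × 95/1676 = 0.164 A.

V_out ≈ 13.6 V, I_in ≈ 0.164 A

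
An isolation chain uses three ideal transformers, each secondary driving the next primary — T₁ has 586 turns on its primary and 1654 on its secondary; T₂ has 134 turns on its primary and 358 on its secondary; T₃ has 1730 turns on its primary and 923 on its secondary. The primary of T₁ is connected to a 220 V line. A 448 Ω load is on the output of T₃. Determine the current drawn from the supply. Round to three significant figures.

I_supply ≈ 7.95 A

Secondary of T₁: V = 220.00 × 1654/586 = 620.96 V.
Secondary of T₂: V = 620.96 × 358/134 = 1659.0 V.
Secondary of T₃: V = 1659.0 × 923/1730 = 885.10 V.
I_load = 885.10/448 = 1.9757 A, so P_out = 885.10 × 1.9757 = 1748.7 W.
All ideal ⇒ P_in = P_out, so I_supply = 1748.7/220 = 7.95 A.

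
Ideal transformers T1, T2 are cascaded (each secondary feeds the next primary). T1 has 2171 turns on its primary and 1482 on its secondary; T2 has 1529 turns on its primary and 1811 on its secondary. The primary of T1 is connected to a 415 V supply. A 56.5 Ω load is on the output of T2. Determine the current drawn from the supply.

I_supply ≈ 4.80 A

After T1: V = 415.00 × 1482/2171 = 283.29 V.
After T2: V = 283.29 × 1811/1529 = 335.54 V.
I_load = 335.54/56.5 = 5.9388 A, so P_out = 335.54 × 5.9388 = 1992.7 W.
All ideal ⇒ P_in = P_out, so I_supply = 1992.7/415 = 4.80 A.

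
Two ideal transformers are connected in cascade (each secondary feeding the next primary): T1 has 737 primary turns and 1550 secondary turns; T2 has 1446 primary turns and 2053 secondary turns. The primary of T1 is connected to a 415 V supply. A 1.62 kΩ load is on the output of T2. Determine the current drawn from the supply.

I_supply ≈ 2.28 A

After T1: V = 415.00 × 1550/737 = 872.80 V.
After T2: V = 872.80 × 2053/1446 = 1239.2 V.
I_load = 1239.2/1620 = 0.76492 A, so P_out = 1239.2 × 0.76492 = 947.87 W.
All ideal ⇒ P_in = P_out, so I_supply = 947.87/415 = 2.28 A.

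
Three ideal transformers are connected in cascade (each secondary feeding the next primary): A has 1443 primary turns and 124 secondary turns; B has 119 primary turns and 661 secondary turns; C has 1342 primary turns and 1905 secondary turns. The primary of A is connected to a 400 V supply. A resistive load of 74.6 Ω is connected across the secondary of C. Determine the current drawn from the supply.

I_supply ≈ 2.46 A

After A: V = 400.00 × 124/1443 = 34.373 V.
After B: V = 34.373 × 661/119 = 190.93 V.
After C: V = 190.93 × 1905/1342 = 271.03 V.
I_load = 271.03/74.6 = 3.6331 A, so P_out = 271.03 × 3.6331 = 984.66 W.
All ideal ⇒ P_in = P_out, so I_supply = 984.66/400 = 2.46 A.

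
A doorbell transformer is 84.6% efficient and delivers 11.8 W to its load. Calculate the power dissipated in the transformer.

P_loss ≈ 2.15 W

P_in = P_out/η = 11.8/0.846 = 13.9480 W.
P_loss = P_in − P_out = 13.9480 − 11.8 = 2.15 W.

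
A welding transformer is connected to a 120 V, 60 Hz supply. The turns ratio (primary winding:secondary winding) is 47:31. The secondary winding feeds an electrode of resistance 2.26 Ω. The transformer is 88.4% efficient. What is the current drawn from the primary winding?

I_p ≈ 26.1 A

V_s = 120 × 31/47 = 79.149 V.
I_s = V_s/R = 79.149/2.26 = 35.022 A.
P_out = V_s I_s = 79.149 × 35.022 = 2771.9 W.
P_in = P_out/η = 2771.9/0.884 = 3135.7 W.
I_p = P_in/V_p = 3135.7/120 = 26.1 A.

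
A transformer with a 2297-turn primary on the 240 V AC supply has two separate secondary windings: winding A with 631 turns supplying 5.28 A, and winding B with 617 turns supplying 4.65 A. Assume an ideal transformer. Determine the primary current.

I_p ≈ 2.70 A

V_A = 240 × 631/2297 = 65.929 V; V_B = 240 × 617/2297 = 64.467 V.
P_out = V_A I_A + V_B I_B = 65.929×5.28 + 64.467×4.65 = 348.11 + 299.77 = 647.88 W.
Ideal ⇒ P_in = P_out, so I_p = P_out/V_p = 647.88/240 = 2.70 A.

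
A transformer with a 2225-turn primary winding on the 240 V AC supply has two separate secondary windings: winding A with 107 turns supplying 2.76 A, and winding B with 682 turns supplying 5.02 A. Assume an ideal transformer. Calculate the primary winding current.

V_A = 240 × 107/2225 = 11.542 V; V_B = 240 × 682/2225 = 73.564 V.
P_out = V_A I_A + V_B I_B = 11.542×2.76 + 73.564×5.02 = 31.855 + 369.29 = 401.15 W.
Ideal ⇒ P_in = P_out, so I_p = P_out/V_p = 401.15/240 = 1.67 A.

I_p ≈ 1.67 A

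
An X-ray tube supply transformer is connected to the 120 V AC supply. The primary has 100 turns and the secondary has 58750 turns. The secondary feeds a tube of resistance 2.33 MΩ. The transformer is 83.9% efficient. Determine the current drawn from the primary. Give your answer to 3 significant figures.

V_s = 120 × 58750/100 = 70500 V.
I_s = V_s/R = 70500/(2.33×10^6) = 0.030258 A.
P_out = V_s I_s = 70500 × 0.030258 = 2133.2 W.
P_in = P_out/η = 2133.2/0.839 = 2542.5 W.
I_p = P_in/V_p = 2542.5/120 = 21.2 A.

I_p ≈ 21.2 A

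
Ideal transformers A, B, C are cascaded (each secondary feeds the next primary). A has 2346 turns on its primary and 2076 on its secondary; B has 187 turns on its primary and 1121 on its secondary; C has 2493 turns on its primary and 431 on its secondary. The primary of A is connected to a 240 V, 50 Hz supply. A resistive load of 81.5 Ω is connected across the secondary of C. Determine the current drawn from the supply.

Secondary of A: V = 240.00 × 2076/2346 = 212.38 V.
Secondary of B: V = 212.38 × 1121/187 = 1273.1 V.
Secondary of C: V = 1273.1 × 431/2493 = 220.10 V.
I_load = 220.10/81.5 = 2.7007 A, so P_out = 220.10 × 2.7007 = 594.43 W.
All ideal ⇒ P_in = P_out, so I_supply = 594.43/240 = 2.48 A.

I_supply ≈ 2.48 A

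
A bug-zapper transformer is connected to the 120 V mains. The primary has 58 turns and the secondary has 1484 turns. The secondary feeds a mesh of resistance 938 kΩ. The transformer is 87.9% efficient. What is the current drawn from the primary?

V_s = 120 × 1484/58 = 3070.3 V.
I_s = V_s/R = 3070.3/938000 = 0.0032733 A.
P_out = V_s I_s = 3070.3 × 0.0032733 = 10.050 W.
P_in = P_out/η = 10.050/0.879 = 11.434 W.
I_p = P_in/V_p = 11.434/120 = 0.0953 A.

I_p ≈ 0.0953 A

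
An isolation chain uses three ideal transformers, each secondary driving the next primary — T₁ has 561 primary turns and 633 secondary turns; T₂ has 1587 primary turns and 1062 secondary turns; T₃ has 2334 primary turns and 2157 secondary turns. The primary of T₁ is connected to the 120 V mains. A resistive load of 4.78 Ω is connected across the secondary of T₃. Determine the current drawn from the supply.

I_supply ≈ 12.2 A

Secondary of T₁: V = 120.00 × 633/561 = 135.40 V.
Secondary of T₂: V = 135.40 × 1062/1587 = 90.609 V.
Secondary of T₃: V = 90.609 × 2157/2334 = 83.737 V.
I_load = 83.737/4.78 = 17.518 A, so P_out = 83.737 × 17.518 = 1466.9 W.
All ideal ⇒ P_in = P_out, so I_supply = 1466.9/120 = 12.2 A.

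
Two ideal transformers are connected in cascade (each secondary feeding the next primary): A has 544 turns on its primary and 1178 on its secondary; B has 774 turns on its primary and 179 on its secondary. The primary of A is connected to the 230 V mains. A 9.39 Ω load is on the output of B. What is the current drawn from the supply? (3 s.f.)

After A: V = 230.00 × 1178/544 = 498.05 V.
After B: V = 498.05 × 179/774 = 115.18 V.
I_load = 115.18/9.39 = 12.267 A, so P_out = 115.18 × 12.267 = 1412.9 W.
All ideal ⇒ P_in = P_out, so I_supply = 1412.9/230 = 6.14 A.

I_supply ≈ 6.14 A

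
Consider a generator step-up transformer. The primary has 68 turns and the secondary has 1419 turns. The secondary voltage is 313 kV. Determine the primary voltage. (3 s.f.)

V_p/V_s = N_p/N_s, so V_p = 313000 × 68/1419 = 15000 V.

V_p ≈ 15000 V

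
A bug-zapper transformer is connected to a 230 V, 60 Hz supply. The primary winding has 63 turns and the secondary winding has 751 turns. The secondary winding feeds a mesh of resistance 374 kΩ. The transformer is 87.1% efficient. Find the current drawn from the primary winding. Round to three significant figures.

V_s = 230 × 751/63 = 2741.7 V.
I_s = V_s/R = 2741.7/374000 = 0.0073309 A.
P_out = V_s I_s = 2741.7 × 0.0073309 = 20.099 W.
P_in = P_out/η = 20.099/0.871 = 23.076 W.
I_p = P_in/V_p = 23.076/230 = 0.100 A.

I_p ≈ 0.100 A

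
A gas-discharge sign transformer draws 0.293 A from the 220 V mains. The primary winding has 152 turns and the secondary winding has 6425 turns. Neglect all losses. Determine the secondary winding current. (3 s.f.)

I_s/I_p = N_p/N_s, so I_s = 0.293 × 152/6425 = 0.00693 A.

I_s ≈ 0.00693 A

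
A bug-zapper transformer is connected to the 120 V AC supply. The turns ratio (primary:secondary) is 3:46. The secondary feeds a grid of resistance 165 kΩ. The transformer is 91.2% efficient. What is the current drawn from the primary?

I_p ≈ 0.187 A

V_s = 120 × 46/3 = 1840.0 V.
I_s = V_s/R = 1840.0/165000 = 0.011152 A.
P_out = V_s I_s = 1840.0 × 0.011152 = 20.519 W.
P_in = P_out/η = 20.519/0.912 = 22.499 W.
I_p = P_in/V_p = 22.499/120 = 0.187 A.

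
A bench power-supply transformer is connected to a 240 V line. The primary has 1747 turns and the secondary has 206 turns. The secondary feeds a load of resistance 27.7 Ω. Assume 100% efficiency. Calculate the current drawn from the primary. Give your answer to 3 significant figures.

V_s = V_p × N_s/N_p = 240 × 206/1747 = 28.300 V.
I_s = V_s/R = 28.300/27.7 = 1.0217 A.
For an ideal transformer I_p N_p = I_s N_s, so I_p = 1.0217 × 206/1747 = 0.120 A.

I_p ≈ 0.120 A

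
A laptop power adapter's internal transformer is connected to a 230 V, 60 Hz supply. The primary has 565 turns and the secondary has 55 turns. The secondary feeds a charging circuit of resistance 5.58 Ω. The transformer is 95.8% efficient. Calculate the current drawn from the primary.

V_s = 230 × 55/565 = 22.389 V.
I_s = V_s/R = 22.389/5.58 = 4.0124 A.
P_out = V_s I_s = 22.389 × 4.0124 = 89.836 W.
P_in = P_out/η = 89.836/0.958 = 93.774 W.
I_p = P_in/V_p = 93.774/230 = 0.408 A.

I_p ≈ 0.408 A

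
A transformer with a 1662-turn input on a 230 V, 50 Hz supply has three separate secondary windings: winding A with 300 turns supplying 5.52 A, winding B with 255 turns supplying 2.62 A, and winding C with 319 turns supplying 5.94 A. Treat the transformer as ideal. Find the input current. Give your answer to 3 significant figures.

V_A = 230 × 300/1662 = 41.516 V; V_B = 230 × 255/1662 = 35.289 V; V_C = 230 × 319/1662 = 44.146 V.
P_out = V_A I_A + V_B I_B + V_C I_C = 41.516×5.52 + 35.289×2.62 + 44.146×5.94 = 229.17 + 92.457 + 262.22 = 583.85 W.
Ideal ⇒ P_in = P_out, so I_in = P_out/V_in = 583.85/230 = 2.54 A.

I_in ≈ 2.54 A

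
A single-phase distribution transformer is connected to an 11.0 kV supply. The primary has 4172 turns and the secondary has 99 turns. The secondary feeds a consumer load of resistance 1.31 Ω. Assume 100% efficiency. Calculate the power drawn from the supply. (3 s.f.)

P ≈ 52000 W

V_s = V_p × N_s/N_p = 11000 × 99/4172 = 261.03 V.
I_s = V_s/R = 261.03/1.31 = 199.26 A.
I_p = I_s × N_s/N_p = 199.26 × 99/4172 = 4.7283 A.
P = V_p I_p = 11000 × 4.7283 = 52000 W.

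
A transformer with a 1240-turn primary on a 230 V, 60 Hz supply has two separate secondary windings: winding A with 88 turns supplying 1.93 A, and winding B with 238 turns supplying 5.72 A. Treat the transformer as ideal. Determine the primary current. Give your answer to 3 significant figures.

V_A = 230 × 88/1240 = 16.323 V; V_B = 230 × 238/1240 = 44.145 V.
P_out = V_A I_A + V_B I_B = 16.323×1.93 + 44.145×5.72 = 31.503 + 252.51 = 284.01 W.
Ideal ⇒ P_in = P_out, so I_p = P_out/V_p = 284.01/230 = 1.23 A.

I_p ≈ 1.23 A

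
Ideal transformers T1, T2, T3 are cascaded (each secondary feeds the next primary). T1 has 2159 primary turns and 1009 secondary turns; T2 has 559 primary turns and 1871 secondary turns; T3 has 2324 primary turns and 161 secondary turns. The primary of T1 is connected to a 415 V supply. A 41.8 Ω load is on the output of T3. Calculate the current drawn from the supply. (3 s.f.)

Secondary of T1: V = 415.00 × 1009/2159 = 193.95 V.
Secondary of T2: V = 193.95 × 1871/559 = 649.16 V.
Secondary of T3: V = 649.16 × 161/2324 = 44.972 V.
I_load = 44.972/41.8 = 1.0759 A, so P_out = 44.972 × 1.0759 = 48.384 W.
All ideal ⇒ P_in = P_out, so I_supply = 48.384/415 = 0.117 A.

I_supply ≈ 0.117 A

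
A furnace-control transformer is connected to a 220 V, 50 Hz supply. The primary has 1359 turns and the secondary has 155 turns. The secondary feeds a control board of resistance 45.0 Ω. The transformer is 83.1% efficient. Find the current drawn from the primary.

I_p ≈ 0.0765 A

V_s = 220 × 155/1359 = 25.092 V.
I_s = V_s/R = 25.092/45.0 = 0.55760 A.
P_out = V_s I_s = 25.092 × 0.55760 = 13.991 W.
P_in = P_out/η = 13.991/0.831 = 16.837 W.
I_p = P_in/V_p = 16.837/220 = 0.0765 A.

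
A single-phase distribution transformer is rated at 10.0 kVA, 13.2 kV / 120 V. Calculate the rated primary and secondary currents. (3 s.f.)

I_p = S/V_p = 10000/13200 = 0.758 A.
I_s = S/V_s = 10000/120 = 83.3 A.

I_p ≈ 0.758 A, I_s ≈ 83.3 A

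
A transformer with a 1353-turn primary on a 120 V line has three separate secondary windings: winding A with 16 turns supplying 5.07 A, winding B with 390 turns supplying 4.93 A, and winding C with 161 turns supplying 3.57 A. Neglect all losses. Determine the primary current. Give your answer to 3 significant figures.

I_p ≈ 1.91 A

V_A = 120 × 16/1353 = 1.4191 V; V_B = 120 × 390/1353 = 34.590 V; V_C = 120 × 161/1353 = 14.279 V.
P_out = V_A I_A + V_B I_B + V_C I_C = 1.4191×5.07 + 34.590×4.93 + 14.279×3.57 = 7.1947 + 170.53 + 50.977 = 228.70 W.
Ideal ⇒ P_in = P_out, so I_p = P_out/V_p = 228.70/120 = 1.91 A.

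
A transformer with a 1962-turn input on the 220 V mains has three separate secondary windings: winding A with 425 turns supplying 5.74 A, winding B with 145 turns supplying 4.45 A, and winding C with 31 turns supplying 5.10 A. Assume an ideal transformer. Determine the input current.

I_in ≈ 1.65 A

V_A = 220 × 425/1962 = 47.655 V; V_B = 220 × 145/1962 = 16.259 V; V_C = 220 × 31/1962 = 3.4760 V.
P_out = V_A I_A + V_B I_B + V_C I_C = 47.655×5.74 + 16.259×4.45 + 3.4760×5.10 = 273.54 + 72.352 + 17.728 = 363.62 W.
Ideal ⇒ P_in = P_out, so I_in = P_out/V_in = 363.62/220 = 1.65 A.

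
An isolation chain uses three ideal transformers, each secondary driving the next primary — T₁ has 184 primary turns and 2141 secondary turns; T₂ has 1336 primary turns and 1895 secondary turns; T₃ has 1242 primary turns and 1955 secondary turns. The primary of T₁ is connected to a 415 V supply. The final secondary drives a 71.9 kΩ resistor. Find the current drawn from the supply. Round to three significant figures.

After T₁: V = 415.00 × 2141/184 = 4828.9 V.
After T₂: V = 4828.9 × 1895/1336 = 6849.4 V.
After T₃: V = 6849.4 × 1955/1242 = 10781 V.
I_load = 10781/71900 = 0.14995 A, so P_out = 10781 × 0.14995 = 1616.7 W.
All ideal ⇒ P_in = P_out, so I_supply = 1616.7/415 = 3.90 A.

I_supply ≈ 3.90 A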